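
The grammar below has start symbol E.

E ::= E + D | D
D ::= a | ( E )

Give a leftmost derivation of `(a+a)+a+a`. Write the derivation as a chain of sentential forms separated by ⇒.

E ⇒ E+D   [E ::= E + D]
E+D ⇒ E+D+D   [E ::= E + D]
E+D+D ⇒ D+D+D   [E ::= D]
D+D+D ⇒ (E)+D+D   [D ::= ( E )]
(E)+D+D ⇒ (E+D)+D+D   [E ::= E + D]
(E+D)+D+D ⇒ (D+D)+D+D   [E ::= D]
(D+D)+D+D ⇒ (a+D)+D+D   [D ::= a]
(a+D)+D+D ⇒ (a+a)+D+D   [D ::= a]
(a+a)+D+D ⇒ (a+a)+a+D   [D ::= a]
(a+a)+a+D ⇒ (a+a)+a+a   [D ::= a]

E ⇒ E+D ⇒ E+D+D ⇒ D+D+D ⇒ (E)+D+D ⇒ (E+D)+D+D ⇒ (D+D)+D+D ⇒ (a+D)+D+D ⇒ (a+a)+D+D ⇒ (a+a)+a+D ⇒ (a+a)+a+a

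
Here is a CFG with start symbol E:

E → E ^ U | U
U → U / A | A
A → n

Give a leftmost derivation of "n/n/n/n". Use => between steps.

E => U => U/A => U/A/A => U/A/A/A => A/A/A/A => n/A/A/A => n/n/A/A => n/n/n/A => n/n/n/n

E => U   [E → U]
U => U/A   [U → U / A]
U/A => U/A/A   [U → U / A]
U/A/A => U/A/A/A   [U → U / A]
U/A/A/A => A/A/A/A   [U → A]
A/A/A/A => n/A/A/A   [A → n]
n/A/A/A => n/n/A/A   [A → n]
n/n/A/A => n/n/n/A   [A → n]
n/n/n/A => n/n/n/n   [A → n]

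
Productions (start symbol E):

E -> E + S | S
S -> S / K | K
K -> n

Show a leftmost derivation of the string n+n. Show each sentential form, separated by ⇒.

E ⇒ E+S   [E -> E + S]
E+S ⇒ S+S   [E -> S]
S+S ⇒ K+S   [S -> K]
K+S ⇒ n+S   [K -> n]
n+S ⇒ n+K   [S -> K]
n+K ⇒ n+n   [K -> n]

E ⇒ E+S ⇒ S+S ⇒ K+S ⇒ n+S ⇒ n+K ⇒ n+n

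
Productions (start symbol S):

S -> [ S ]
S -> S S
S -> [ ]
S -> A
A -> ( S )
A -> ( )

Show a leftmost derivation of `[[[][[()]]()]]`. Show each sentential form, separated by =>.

S=>[S]=>[[S]]=>[[SS]]=>[[[]S]]=>[[[]SS]]=>[[[][S]S]]=>[[[][[S]]S]]=>[[[][[A]]S]]=>[[[][[()]]S]]=>[[[][[()]]A]]=>[[[][[()]]()]]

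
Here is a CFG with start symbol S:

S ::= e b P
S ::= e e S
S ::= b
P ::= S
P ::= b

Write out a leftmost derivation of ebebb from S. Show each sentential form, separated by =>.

S => ebP => ebS => ebebP => ebebb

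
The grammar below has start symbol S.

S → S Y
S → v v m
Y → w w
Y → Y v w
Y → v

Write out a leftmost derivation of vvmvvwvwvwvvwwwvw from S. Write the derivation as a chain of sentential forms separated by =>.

S => SY   [S → S Y]
SY => SYY   [S → S Y]
SYY => SYYY   [S → S Y]
SYYY => vvmYYY   [S → v v m]
vvmYYY => vvmYvwYY   [Y → Y v w]
vvmYvwYY => vvmYvwvwYY   [Y → Y v w]
vvmYvwvwYY => vvmYvwvwvwYY   [Y → Y v w]
vvmYvwvwvwYY => vvmvvwvwvwYY   [Y → v]
vvmvvwvwvwYY => vvmvvwvwvwYvwY   [Y → Y v w]
vvmvvwvwvwYvwY => vvmvvwvwvwvvwY   [Y → v]
vvmvvwvwvwvvwY => vvmvvwvwvwvvwYvw   [Y → Y v w]
vvmvvwvwvwvvwYvw => vvmvvwvwvwvvwwwvw   [Y → w w]

S => SY => SYY => SYYY => vvmYYY => vvmYvwYY => vvmYvwvwYY => vvmYvwvwvwYY => vvmvvwvwvwYY => vvmvvwvwvwYvwY => vvmvvwvwvwvvwY => vvmvvwvwvwvvwYvw => vvmvvwvwvwvvwwwvw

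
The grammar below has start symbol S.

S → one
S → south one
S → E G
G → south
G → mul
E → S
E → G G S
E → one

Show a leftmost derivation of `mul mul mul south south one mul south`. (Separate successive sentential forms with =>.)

S => E G => G G S G => mul G S G => mul mul S G => mul mul E G G => mul mul G G S G G => mul mul mul G S G G => mul mul mul south S G G => mul mul mul south south one G G => mul mul mul south south one mul G => mul mul mul south south one mul south

S => E G   [S → E G]
E G => G G S G   [E → G G S]
G G S G => mul G S G   [G → mul]
mul G S G => mul mul S G   [G → mul]
mul mul S G => mul mul E G G   [S → E G]
mul mul E G G => mul mul G G S G G   [E → G G S]
mul mul G G S G G => mul mul mul G S G G   [G → mul]
mul mul mul G S G G => mul mul mul south S G G   [G → south]
mul mul mul south S G G => mul mul mul south south one G G   [S → south one]
mul mul mul south south one G G => mul mul mul south south one mul G   [G → mul]
mul mul mul south south one mul G => mul mul mul south south one mul south   [G → south]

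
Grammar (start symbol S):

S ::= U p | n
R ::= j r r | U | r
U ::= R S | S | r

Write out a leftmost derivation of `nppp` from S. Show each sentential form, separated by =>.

S => Up => Sp => Upp => Spp => Uppp => Sppp => nppp

S => Up   [S ::= U p]
Up => Sp   [U ::= S]
Sp => Upp   [S ::= U p]
Upp => Spp   [U ::= S]
Spp => Uppp   [S ::= U p]
Uppp => Sppp   [U ::= S]
Sppp => nppp   [S ::= n]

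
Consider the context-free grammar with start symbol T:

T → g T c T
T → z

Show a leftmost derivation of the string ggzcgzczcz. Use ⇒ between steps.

T ⇒ gTcT   [T → g T c T]
gTcT ⇒ ggTcTcT   [T → g T c T]
ggTcTcT ⇒ ggzcTcT   [T → z]
ggzcTcT ⇒ ggzcgTcTcT   [T → g T c T]
ggzcgTcTcT ⇒ ggzcgzcTcT   [T → z]
ggzcgzcTcT ⇒ ggzcgzczcT   [T → z]
ggzcgzczcT ⇒ ggzcgzczcz   [T → z]

T ⇒ gTcT ⇒ ggTcTcT ⇒ ggzcTcT ⇒ ggzcgTcTcT ⇒ ggzcgzcTcT ⇒ ggzcgzczcT ⇒ ggzcgzczcz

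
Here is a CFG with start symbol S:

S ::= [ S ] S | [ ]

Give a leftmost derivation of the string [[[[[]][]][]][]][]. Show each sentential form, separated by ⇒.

S ⇒ [S]S   [S ::= [ S ] S]
[S]S ⇒ [[S]S]S   [S ::= [ S ] S]
[[S]S]S ⇒ [[[S]S]S]S   [S ::= [ S ] S]
[[[S]S]S]S ⇒ [[[[S]S]S]S]S   [S ::= [ S ] S]
[[[[S]S]S]S]S ⇒ [[[[[]]S]S]S]S   [S ::= [ ]]
[[[[[]]S]S]S]S ⇒ [[[[[]][]]S]S]S   [S ::= [ ]]
[[[[[]][]]S]S]S ⇒ [[[[[]][]][]]S]S   [S ::= [ ]]
[[[[[]][]][]]S]S ⇒ [[[[[]][]][]][]]S   [S ::= [ ]]
[[[[[]][]][]][]]S ⇒ [[[[[]][]][]][]][]   [S ::= [ ]]

S⇒[S]S⇒[[S]S]S⇒[[[S]S]S]S⇒[[[[S]S]S]S]S⇒[[[[[]]S]S]S]S⇒[[[[[]][]]S]S]S⇒[[[[[]][]][]]S]S⇒[[[[[]][]][]][]]S⇒[[[[[]][]][]][]][]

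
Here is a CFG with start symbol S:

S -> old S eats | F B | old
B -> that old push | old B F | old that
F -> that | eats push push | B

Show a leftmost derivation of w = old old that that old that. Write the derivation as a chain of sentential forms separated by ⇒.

S ⇒ F B   [S -> F B]
F B ⇒ B B   [F -> B]
B B ⇒ old B F B   [B -> old B F]
old B F B ⇒ old old that F B   [B -> old that]
old old that F B ⇒ old old that that B   [F -> that]
old old that that B ⇒ old old that that old that   [B -> old that]

S ⇒ F B ⇒ B B ⇒ old B F B ⇒ old old that F B ⇒ old old that that B ⇒ old old that that old that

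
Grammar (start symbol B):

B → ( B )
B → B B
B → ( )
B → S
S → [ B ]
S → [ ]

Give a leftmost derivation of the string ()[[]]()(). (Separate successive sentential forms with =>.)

B => BB   [B → B B]
BB => ()B   [B → ( )]
()B => ()BB   [B → B B]
()BB => ()BBB   [B → B B]
()BBB => ()SBB   [B → S]
()SBB => ()[B]BB   [S → [ B ]]
()[B]BB => ()[S]BB   [B → S]
()[S]BB => ()[[]]BB   [S → [ ]]
()[[]]BB => ()[[]]()B   [B → ( )]
()[[]]()B => ()[[]]()()   [B → ( )]

B => BB => ()B => ()BB => ()BBB => ()SBB => ()[B]BB => ()[S]BB => ()[[]]BB => ()[[]]()B => ()[[]]()()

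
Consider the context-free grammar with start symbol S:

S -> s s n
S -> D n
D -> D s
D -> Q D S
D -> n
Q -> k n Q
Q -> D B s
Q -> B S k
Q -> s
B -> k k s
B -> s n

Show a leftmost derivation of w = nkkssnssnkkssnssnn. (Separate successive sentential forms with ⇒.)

S ⇒ Dn ⇒ QDSn ⇒ DBsDSn ⇒ QDSBsDSn ⇒ DBsDSBsDSn ⇒ nBsDSBsDSn ⇒ nkkssDSBsDSn ⇒ nkkssnSBsDSn ⇒ nkkssnssnBsDSn ⇒ nkkssnssnkkssDSn ⇒ nkkssnssnkkssnSn ⇒ nkkssnssnkkssnssnn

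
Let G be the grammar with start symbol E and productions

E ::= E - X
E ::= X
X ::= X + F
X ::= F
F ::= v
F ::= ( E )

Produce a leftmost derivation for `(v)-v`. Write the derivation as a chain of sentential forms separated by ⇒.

E⇒E-X⇒X-X⇒F-X⇒(E)-X⇒(X)-X⇒(F)-X⇒(v)-X⇒(v)-F⇒(v)-v

E ⇒ E-X   [E ::= E - X]
E-X ⇒ X-X   [E ::= X]
X-X ⇒ F-X   [X ::= F]
F-X ⇒ (E)-X   [F ::= ( E )]
(E)-X ⇒ (X)-X   [E ::= X]
(X)-X ⇒ (F)-X   [X ::= F]
(F)-X ⇒ (v)-X   [F ::= v]
(v)-X ⇒ (v)-F   [X ::= F]
(v)-F ⇒ (v)-v   [F ::= v]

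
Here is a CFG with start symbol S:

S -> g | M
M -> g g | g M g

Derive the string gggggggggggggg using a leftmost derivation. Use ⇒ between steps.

S ⇒ M ⇒ gMg ⇒ ggMgg ⇒ gggMggg ⇒ ggggMgggg ⇒ gggggMggggg ⇒ ggggggMgggggg ⇒ gggggggggggggg

S ⇒ M   [S -> M]
M ⇒ gMg   [M -> g M g]
gMg ⇒ ggMgg   [M -> g M g]
ggMgg ⇒ gggMggg   [M -> g M g]
gggMggg ⇒ ggggMgggg   [M -> g M g]
ggggMgggg ⇒ gggggMggggg   [M -> g M g]
gggggMggggg ⇒ ggggggMgggggg   [M -> g M g]
ggggggMgggggg ⇒ gggggggggggggg   [M -> g g]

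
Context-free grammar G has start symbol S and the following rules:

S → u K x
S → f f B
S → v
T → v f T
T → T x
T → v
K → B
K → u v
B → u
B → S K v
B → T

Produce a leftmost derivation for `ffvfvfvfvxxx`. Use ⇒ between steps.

S ⇒ ffB ⇒ ffT ⇒ ffTx ⇒ ffvfTx ⇒ ffvfvfTx ⇒ ffvfvfvfTx ⇒ ffvfvfvfTxx ⇒ ffvfvfvfTxxx ⇒ ffvfvfvfvxxx

S ⇒ ffB   [S → f f B]
ffB ⇒ ffT   [B → T]
ffT ⇒ ffTx   [T → T x]
ffTx ⇒ ffvfTx   [T → v f T]
ffvfTx ⇒ ffvfvfTx   [T → v f T]
ffvfvfTx ⇒ ffvfvfvfTx   [T → v f T]
ffvfvfvfTx ⇒ ffvfvfvfTxx   [T → T x]
ffvfvfvfTxx ⇒ ffvfvfvfTxxx   [T → T x]
ffvfvfvfTxxx ⇒ ffvfvfvfvxxx   [T → v]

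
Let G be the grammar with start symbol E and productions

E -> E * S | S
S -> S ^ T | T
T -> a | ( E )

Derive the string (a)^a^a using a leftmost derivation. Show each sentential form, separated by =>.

E=>S=>S^T=>S^T^T=>T^T^T=>(E)^T^T=>(S)^T^T=>(T)^T^T=>(a)^T^T=>(a)^a^T=>(a)^a^a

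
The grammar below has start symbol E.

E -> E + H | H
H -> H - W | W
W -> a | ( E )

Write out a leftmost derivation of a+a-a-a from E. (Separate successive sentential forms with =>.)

E => E+H => H+H => W+H => a+H => a+H-W => a+H-W-W => a+W-W-W => a+a-W-W => a+a-a-W => a+a-a-a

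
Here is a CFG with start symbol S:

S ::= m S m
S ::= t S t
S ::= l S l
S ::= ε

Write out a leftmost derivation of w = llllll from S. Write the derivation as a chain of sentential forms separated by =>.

S => lSl => llSll => lllSlll => llllll

S => lSl   [S ::= l S l]
lSl => llSll   [S ::= l S l]
llSll => lllSlll   [S ::= l S l]
lllSlll => llllll   [S ::= ε]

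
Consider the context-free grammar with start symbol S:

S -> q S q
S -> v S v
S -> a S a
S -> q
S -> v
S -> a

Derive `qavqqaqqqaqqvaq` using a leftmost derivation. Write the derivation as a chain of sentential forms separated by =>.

S=>qSq=>qaSaq=>qavSvaq=>qavqSqvaq=>qavqqSqqvaq=>qavqqaSaqqvaq=>qavqqaqSqaqqvaq=>qavqqaqqqaqqvaq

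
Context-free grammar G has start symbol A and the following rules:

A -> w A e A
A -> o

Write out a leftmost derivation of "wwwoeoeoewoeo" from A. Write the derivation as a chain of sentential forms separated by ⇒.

A ⇒ wAeA   [A -> w A e A]
wAeA ⇒ wwAeAeA   [A -> w A e A]
wwAeAeA ⇒ wwwAeAeAeA   [A -> w A e A]
wwwAeAeAeA ⇒ wwwoeAeAeA   [A -> o]
wwwoeAeAeA ⇒ wwwoeoeAeA   [A -> o]
wwwoeoeAeA ⇒ wwwoeoeoeA   [A -> o]
wwwoeoeoeA ⇒ wwwoeoeoewAeA   [A -> w A e A]
wwwoeoeoewAeA ⇒ wwwoeoeoewoeA   [A -> o]
wwwoeoeoewoeA ⇒ wwwoeoeoewoeo   [A -> o]

A⇒wAeA⇒wwAeAeA⇒wwwAeAeAeA⇒wwwoeAeAeA⇒wwwoeoeAeA⇒wwwoeoeoeA⇒wwwoeoeoewAeA⇒wwwoeoeoewoeA⇒wwwoeoeoewoeo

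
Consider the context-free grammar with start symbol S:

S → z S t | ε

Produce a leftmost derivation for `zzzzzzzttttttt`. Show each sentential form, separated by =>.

S => zSt => zzStt => zzzSttt => zzzzStttt => zzzzzSttttt => zzzzzzStttttt => zzzzzzzSttttttt => zzzzzzzttttttt

S => zSt   [S → z S t]
zSt => zzStt   [S → z S t]
zzStt => zzzSttt   [S → z S t]
zzzSttt => zzzzStttt   [S → z S t]
zzzzStttt => zzzzzSttttt   [S → z S t]
zzzzzSttttt => zzzzzzStttttt   [S → z S t]
zzzzzzStttttt => zzzzzzzSttttttt   [S → z S t]
zzzzzzzSttttttt => zzzzzzzttttttt   [S → ε]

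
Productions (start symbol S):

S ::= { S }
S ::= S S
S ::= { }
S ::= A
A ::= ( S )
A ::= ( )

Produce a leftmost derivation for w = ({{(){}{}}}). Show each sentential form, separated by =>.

S => A   [S ::= A]
A => (S)   [A ::= ( S )]
(S) => ({S})   [S ::= { S }]
({S}) => ({{S}})   [S ::= { S }]
({{S}}) => ({{SS}})   [S ::= S S]
({{SS}}) => ({{SSS}})   [S ::= S S]
({{SSS}}) => ({{ASS}})   [S ::= A]
({{ASS}}) => ({{()SS}})   [A ::= ( )]
({{()SS}}) => ({{(){}S}})   [S ::= { }]
({{(){}S}}) => ({{(){}{}}})   [S ::= { }]

S => A => (S) => ({S}) => ({{S}}) => ({{SS}}) => ({{SSS}}) => ({{ASS}}) => ({{()SS}}) => ({{(){}S}}) => ({{(){}{}}})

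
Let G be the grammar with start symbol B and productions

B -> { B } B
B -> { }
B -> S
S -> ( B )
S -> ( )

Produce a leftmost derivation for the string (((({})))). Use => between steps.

B => S   [B -> S]
S => (B)   [S -> ( B )]
(B) => (S)   [B -> S]
(S) => ((B))   [S -> ( B )]
((B)) => ((S))   [B -> S]
((S)) => (((B)))   [S -> ( B )]
(((B))) => (((S)))   [B -> S]
(((S))) => ((((B))))   [S -> ( B )]
((((B)))) => (((({}))))   [B -> { }]

B => S => (B) => (S) => ((B)) => ((S)) => (((B))) => (((S))) => ((((B)))) => (((({}))))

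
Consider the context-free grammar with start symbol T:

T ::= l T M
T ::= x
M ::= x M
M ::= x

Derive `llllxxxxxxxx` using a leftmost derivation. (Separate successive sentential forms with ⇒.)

T ⇒ lTM   [T ::= l T M]
lTM ⇒ llTMM   [T ::= l T M]
llTMM ⇒ lllTMMM   [T ::= l T M]
lllTMMM ⇒ llllTMMMM   [T ::= l T M]
llllTMMMM ⇒ llllxMMMM   [T ::= x]
llllxMMMM ⇒ llllxxMMMM   [M ::= x M]
llllxxMMMM ⇒ llllxxxMMMM   [M ::= x M]
llllxxxMMMM ⇒ llllxxxxMMMM   [M ::= x M]
llllxxxxMMMM ⇒ llllxxxxxMMM   [M ::= x]
llllxxxxxMMM ⇒ llllxxxxxxMM   [M ::= x]
llllxxxxxxMM ⇒ llllxxxxxxxM   [M ::= x]
llllxxxxxxxM ⇒ llllxxxxxxxx   [M ::= x]

T ⇒ lTM ⇒ llTMM ⇒ lllTMMM ⇒ llllTMMMM ⇒ llllxMMMM ⇒ llllxxMMMM ⇒ llllxxxMMMM ⇒ llllxxxxMMMM ⇒ llllxxxxxMMM ⇒ llllxxxxxxMM ⇒ llllxxxxxxxM ⇒ llllxxxxxxxx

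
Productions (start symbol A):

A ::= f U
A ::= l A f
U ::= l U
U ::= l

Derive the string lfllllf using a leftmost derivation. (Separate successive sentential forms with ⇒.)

A ⇒ lAf   [A ::= l A f]
lAf ⇒ lfUf   [A ::= f U]
lfUf ⇒ lflUf   [U ::= l U]
lflUf ⇒ lfllUf   [U ::= l U]
lfllUf ⇒ lflllUf   [U ::= l U]
lflllUf ⇒ lfllllf   [U ::= l]

A⇒lAf⇒lfUf⇒lflUf⇒lfllUf⇒lflllUf⇒lfllllf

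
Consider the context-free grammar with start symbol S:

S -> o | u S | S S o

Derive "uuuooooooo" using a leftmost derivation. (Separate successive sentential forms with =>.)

S => SSo   [S -> S S o]
SSo => uSSo   [S -> u S]
uSSo => uuSSo   [S -> u S]
uuSSo => uuuSSo   [S -> u S]
uuuSSo => uuuSSoSo   [S -> S S o]
uuuSSoSo => uuuSSoSoSo   [S -> S S o]
uuuSSoSoSo => uuuoSoSoSo   [S -> o]
uuuoSoSoSo => uuuoooSoSo   [S -> o]
uuuoooSoSo => uuuoooooSo   [S -> o]
uuuoooooSo => uuuooooooo   [S -> o]

S => SSo => uSSo => uuSSo => uuuSSo => uuuSSoSo => uuuSSoSoSo => uuuoSoSoSo => uuuoooSoSo => uuuoooooSo => uuuooooooo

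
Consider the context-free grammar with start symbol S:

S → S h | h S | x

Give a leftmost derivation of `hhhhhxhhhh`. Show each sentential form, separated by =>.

S => Sh => hSh => hShh => hhShh => hhhShh => hhhhShh => hhhhhShh => hhhhhShhh => hhhhhShhhh => hhhhhxhhhh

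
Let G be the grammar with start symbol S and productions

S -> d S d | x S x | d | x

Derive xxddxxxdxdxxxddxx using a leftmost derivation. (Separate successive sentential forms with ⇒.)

S ⇒ xSx   [S -> x S x]
xSx ⇒ xxSxx   [S -> x S x]
xxSxx ⇒ xxdSdxx   [S -> d S d]
xxdSdxx ⇒ xxddSddxx   [S -> d S d]
xxddSddxx ⇒ xxddxSxddxx   [S -> x S x]
xxddxSxddxx ⇒ xxddxxSxxddxx   [S -> x S x]
xxddxxSxxddxx ⇒ xxddxxxSxxxddxx   [S -> x S x]
xxddxxxSxxxddxx ⇒ xxddxxxdSdxxxddxx   [S -> d S d]
xxddxxxdSdxxxddxx ⇒ xxddxxxdxdxxxddxx   [S -> x]

S ⇒ xSx ⇒ xxSxx ⇒ xxdSdxx ⇒ xxddSddxx ⇒ xxddxSxddxx ⇒ xxddxxSxxddxx ⇒ xxddxxxSxxxddxx ⇒ xxddxxxdSdxxxddxx ⇒ xxddxxxdxdxxxddxx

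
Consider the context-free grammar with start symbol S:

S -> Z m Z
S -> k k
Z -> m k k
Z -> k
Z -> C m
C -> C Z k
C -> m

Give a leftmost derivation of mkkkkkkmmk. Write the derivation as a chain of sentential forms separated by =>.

S => ZmZ => CmmZ => CZkmmZ => CZkZkmmZ => CZkZkZkmmZ => mZkZkZkmmZ => mkkZkZkmmZ => mkkkkZkmmZ => mkkkkkkmmZ => mkkkkkkmmk

S => ZmZ   [S -> Z m Z]
ZmZ => CmmZ   [Z -> C m]
CmmZ => CZkmmZ   [C -> C Z k]
CZkmmZ => CZkZkmmZ   [C -> C Z k]
CZkZkmmZ => CZkZkZkmmZ   [C -> C Z k]
CZkZkZkmmZ => mZkZkZkmmZ   [C -> m]
mZkZkZkmmZ => mkkZkZkmmZ   [Z -> k]
mkkZkZkmmZ => mkkkkZkmmZ   [Z -> k]
mkkkkZkmmZ => mkkkkkkmmZ   [Z -> k]
mkkkkkkmmZ => mkkkkkkmmk   [Z -> k]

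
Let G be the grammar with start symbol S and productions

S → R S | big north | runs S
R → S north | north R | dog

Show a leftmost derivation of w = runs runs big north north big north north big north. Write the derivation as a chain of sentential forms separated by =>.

S => R S => S north S => R S north S => S north S north S => runs S north S north S => runs runs S north S north S => runs runs big north north S north S => runs runs big north north big north north S => runs runs big north north big north north big north

S => R S   [S → R S]
R S => S north S   [R → S north]
S north S => R S north S   [S → R S]
R S north S => S north S north S   [R → S north]
S north S north S => runs S north S north S   [S → runs S]
runs S north S north S => runs runs S north S north S   [S → runs S]
runs runs S north S north S => runs runs big north north S north S   [S → big north]
runs runs big north north S north S => runs runs big north north big north north S   [S → big north]
runs runs big north north big north north S => runs runs big north north big north north big north   [S → big north]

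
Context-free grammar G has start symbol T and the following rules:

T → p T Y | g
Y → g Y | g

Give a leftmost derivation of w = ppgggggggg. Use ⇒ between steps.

T⇒pTY⇒ppTYY⇒ppgYY⇒ppggYY⇒ppgggY⇒ppggggY⇒ppgggggY⇒ppggggggY⇒ppgggggggY⇒ppgggggggg

T ⇒ pTY   [T → p T Y]
pTY ⇒ ppTYY   [T → p T Y]
ppTYY ⇒ ppgYY   [T → g]
ppgYY ⇒ ppggYY   [Y → g Y]
ppggYY ⇒ ppgggY   [Y → g]
ppgggY ⇒ ppggggY   [Y → g Y]
ppggggY ⇒ ppgggggY   [Y → g Y]
ppgggggY ⇒ ppggggggY   [Y → g Y]
ppggggggY ⇒ ppgggggggY   [Y → g Y]
ppgggggggY ⇒ ppgggggggg   [Y → g]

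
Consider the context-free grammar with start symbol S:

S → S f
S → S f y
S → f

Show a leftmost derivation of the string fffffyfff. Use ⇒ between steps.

S ⇒ Sf   [S → S f]
Sf ⇒ Sff   [S → S f]
Sff ⇒ Sfff   [S → S f]
Sfff ⇒ Sfyfff   [S → S f y]
Sfyfff ⇒ Sffyfff   [S → S f]
Sffyfff ⇒ Sfffyfff   [S → S f]
Sfffyfff ⇒ Sffffyfff   [S → S f]
Sffffyfff ⇒ fffffyfff   [S → f]

S ⇒ Sf ⇒ Sff ⇒ Sfff ⇒ Sfyfff ⇒ Sffyfff ⇒ Sfffyfff ⇒ Sffffyfff ⇒ fffffyfff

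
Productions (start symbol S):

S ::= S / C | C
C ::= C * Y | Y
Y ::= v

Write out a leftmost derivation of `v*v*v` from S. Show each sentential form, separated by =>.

S => C   [S ::= C]
C => C*Y   [C ::= C * Y]
C*Y => C*Y*Y   [C ::= C * Y]
C*Y*Y => Y*Y*Y   [C ::= Y]
Y*Y*Y => v*Y*Y   [Y ::= v]
v*Y*Y => v*v*Y   [Y ::= v]
v*v*Y => v*v*v   [Y ::= v]

S=>C=>C*Y=>C*Y*Y=>Y*Y*Y=>v*Y*Y=>v*v*Y=>v*v*v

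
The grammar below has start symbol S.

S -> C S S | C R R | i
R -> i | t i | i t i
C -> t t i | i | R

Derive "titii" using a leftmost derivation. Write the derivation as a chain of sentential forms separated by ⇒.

S ⇒ CRR ⇒ RRR ⇒ tiRR ⇒ titiR ⇒ titii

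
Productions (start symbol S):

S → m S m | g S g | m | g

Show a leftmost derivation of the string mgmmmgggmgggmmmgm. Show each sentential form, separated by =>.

S => mSm   [S → m S m]
mSm => mgSgm   [S → g S g]
mgSgm => mgmSmgm   [S → m S m]
mgmSmgm => mgmmSmmgm   [S → m S m]
mgmmSmmgm => mgmmmSmmmgm   [S → m S m]
mgmmmSmmmgm => mgmmmgSgmmmgm   [S → g S g]
mgmmmgSgmmmgm => mgmmmggSggmmmgm   [S → g S g]
mgmmmggSggmmmgm => mgmmmgggSgggmmmgm   [S → g S g]
mgmmmgggSgggmmmgm => mgmmmgggmgggmmmgm   [S → m]

S => mSm => mgSgm => mgmSmgm => mgmmSmmgm => mgmmmSmmmgm => mgmmmgSgmmmgm => mgmmmggSggmmmgm => mgmmmgggSgggmmmgm => mgmmmgggmgggmmmgm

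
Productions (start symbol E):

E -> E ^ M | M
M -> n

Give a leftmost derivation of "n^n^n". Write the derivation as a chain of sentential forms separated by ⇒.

E ⇒ E^M   [E -> E ^ M]
E^M ⇒ E^M^M   [E -> E ^ M]
E^M^M ⇒ M^M^M   [E -> M]
M^M^M ⇒ n^M^M   [M -> n]
n^M^M ⇒ n^n^M   [M -> n]
n^n^M ⇒ n^n^n   [M -> n]

E⇒E^M⇒E^M^M⇒M^M^M⇒n^M^M⇒n^n^M⇒n^n^n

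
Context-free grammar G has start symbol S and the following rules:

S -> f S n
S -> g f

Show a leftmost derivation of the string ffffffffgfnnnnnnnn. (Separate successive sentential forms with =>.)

S => fSn   [S -> f S n]
fSn => ffSnn   [S -> f S n]
ffSnn => fffSnnn   [S -> f S n]
fffSnnn => ffffSnnnn   [S -> f S n]
ffffSnnnn => fffffSnnnnn   [S -> f S n]
fffffSnnnnn => ffffffSnnnnnn   [S -> f S n]
ffffffSnnnnnn => fffffffSnnnnnnn   [S -> f S n]
fffffffSnnnnnnn => ffffffffSnnnnnnnn   [S -> f S n]
ffffffffSnnnnnnnn => ffffffffgfnnnnnnnn   [S -> g f]

S => fSn => ffSnn => fffSnnn => ffffSnnnn => fffffSnnnnn => ffffffSnnnnnn => fffffffSnnnnnnn => ffffffffSnnnnnnnn => ffffffffgfnnnnnnnn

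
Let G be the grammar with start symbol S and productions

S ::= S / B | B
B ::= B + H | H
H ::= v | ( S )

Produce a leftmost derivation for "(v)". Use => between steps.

S => B   [S ::= B]
B => H   [B ::= H]
H => (S)   [H ::= ( S )]
(S) => (B)   [S ::= B]
(B) => (H)   [B ::= H]
(H) => (v)   [H ::= v]

S=>B=>H=>(S)=>(B)=>(H)=>(v)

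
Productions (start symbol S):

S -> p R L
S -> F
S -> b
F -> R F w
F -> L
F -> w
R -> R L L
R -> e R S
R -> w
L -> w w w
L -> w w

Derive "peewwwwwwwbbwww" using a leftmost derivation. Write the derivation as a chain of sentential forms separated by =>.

S => pRL => peRSL => peeRSSL => peeRLLSSL => peewLLSSL => peewwwwLSSL => peewwwwwwwSSL => peewwwwwwwbSL => peewwwwwwwbbL => peewwwwwwwbbwww

S => pRL   [S -> p R L]
pRL => peRSL   [R -> e R S]
peRSL => peeRSSL   [R -> e R S]
peeRSSL => peeRLLSSL   [R -> R L L]
peeRLLSSL => peewLLSSL   [R -> w]
peewLLSSL => peewwwwLSSL   [L -> w w w]
peewwwwLSSL => peewwwwwwwSSL   [L -> w w w]
peewwwwwwwSSL => peewwwwwwwbSL   [S -> b]
peewwwwwwwbSL => peewwwwwwwbbL   [S -> b]
peewwwwwwwbbL => peewwwwwwwbbwww   [L -> w w w]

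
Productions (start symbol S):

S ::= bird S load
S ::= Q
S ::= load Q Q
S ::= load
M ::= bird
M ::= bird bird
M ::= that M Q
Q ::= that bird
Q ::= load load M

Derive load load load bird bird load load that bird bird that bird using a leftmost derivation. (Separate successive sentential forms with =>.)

S => load Q Q => load load load M Q => load load load bird bird Q => load load load bird bird load load M => load load load bird bird load load that M Q => load load load bird bird load load that bird bird Q => load load load bird bird load load that bird bird that bird

S => load Q Q   [S ::= load Q Q]
load Q Q => load load load M Q   [Q ::= load load M]
load load load M Q => load load load bird bird Q   [M ::= bird bird]
load load load bird bird Q => load load load bird bird load load M   [Q ::= load load M]
load load load bird bird load load M => load load load bird bird load load that M Q   [M ::= that M Q]
load load load bird bird load load that M Q => load load load bird bird load load that bird bird Q   [M ::= bird bird]
load load load bird bird load load that bird bird Q => load load load bird bird load load that bird bird that bird   [Q ::= that bird]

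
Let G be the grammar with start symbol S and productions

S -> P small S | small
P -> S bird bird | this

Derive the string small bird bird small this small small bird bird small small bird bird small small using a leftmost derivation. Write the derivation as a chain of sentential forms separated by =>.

S => P small S => S bird bird small S => P small S bird bird small S => S bird bird small S bird bird small S => small bird bird small S bird bird small S => small bird bird small P small S bird bird small S => small bird bird small S bird bird small S bird bird small S => small bird bird small P small S bird bird small S bird bird small S => small bird bird small this small S bird bird small S bird bird small S => small bird bird small this small small bird bird small S bird bird small S => small bird bird small this small small bird bird small small bird bird small S => small bird bird small this small small bird bird small small bird bird small small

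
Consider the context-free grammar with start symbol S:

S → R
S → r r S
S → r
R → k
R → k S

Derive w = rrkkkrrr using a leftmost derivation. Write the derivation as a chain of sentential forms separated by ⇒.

S ⇒ rrS ⇒ rrR ⇒ rrkS ⇒ rrkR ⇒ rrkkS ⇒ rrkkR ⇒ rrkkkS ⇒ rrkkkrrS ⇒ rrkkkrrr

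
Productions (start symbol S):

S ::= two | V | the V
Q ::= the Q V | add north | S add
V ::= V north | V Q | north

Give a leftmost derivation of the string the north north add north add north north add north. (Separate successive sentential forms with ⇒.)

S ⇒ the V ⇒ the V Q ⇒ the V north Q ⇒ the V Q north Q ⇒ the V Q Q north Q ⇒ the V north Q Q north Q ⇒ the north north Q Q north Q ⇒ the north north add north Q north Q ⇒ the north north add north add north north Q ⇒ the north north add north add north north add north

S ⇒ the V   [S ::= the V]
the V ⇒ the V Q   [V ::= V Q]
the V Q ⇒ the V north Q   [V ::= V north]
the V north Q ⇒ the V Q north Q   [V ::= V Q]
the V Q north Q ⇒ the V Q Q north Q   [V ::= V Q]
the V Q Q north Q ⇒ the V north Q Q north Q   [V ::= V north]
the V north Q Q north Q ⇒ the north north Q Q north Q   [V ::= north]
the north north Q Q north Q ⇒ the north north add north Q north Q   [Q ::= add north]
the north north add north Q north Q ⇒ the north north add north add north north Q   [Q ::= add north]
the north north add north add north north Q ⇒ the north north add north add north north add north   [Q ::= add north]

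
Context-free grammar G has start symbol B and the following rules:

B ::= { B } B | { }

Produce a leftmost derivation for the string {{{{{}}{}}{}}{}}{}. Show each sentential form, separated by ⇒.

B ⇒ {B}B   [B ::= { B } B]
{B}B ⇒ {{B}B}B   [B ::= { B } B]
{{B}B}B ⇒ {{{B}B}B}B   [B ::= { B } B]
{{{B}B}B}B ⇒ {{{{B}B}B}B}B   [B ::= { B } B]
{{{{B}B}B}B}B ⇒ {{{{{}}B}B}B}B   [B ::= { }]
{{{{{}}B}B}B}B ⇒ {{{{{}}{}}B}B}B   [B ::= { }]
{{{{{}}{}}B}B}B ⇒ {{{{{}}{}}{}}B}B   [B ::= { }]
{{{{{}}{}}{}}B}B ⇒ {{{{{}}{}}{}}{}}B   [B ::= { }]
{{{{{}}{}}{}}{}}B ⇒ {{{{{}}{}}{}}{}}{}   [B ::= { }]

B ⇒ {B}B ⇒ {{B}B}B ⇒ {{{B}B}B}B ⇒ {{{{B}B}B}B}B ⇒ {{{{{}}B}B}B}B ⇒ {{{{{}}{}}B}B}B ⇒ {{{{{}}{}}{}}B}B ⇒ {{{{{}}{}}{}}{}}B ⇒ {{{{{}}{}}{}}{}}{}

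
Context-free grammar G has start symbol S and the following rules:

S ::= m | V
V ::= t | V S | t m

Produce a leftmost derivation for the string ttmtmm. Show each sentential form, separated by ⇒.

S ⇒ V   [S ::= V]
V ⇒ VS   [V ::= V S]
VS ⇒ VSS   [V ::= V S]
VSS ⇒ tSS   [V ::= t]
tSS ⇒ tVS   [S ::= V]
tVS ⇒ tVSS   [V ::= V S]
tVSS ⇒ ttmSS   [V ::= t m]
ttmSS ⇒ ttmVS   [S ::= V]
ttmVS ⇒ ttmtmS   [V ::= t m]
ttmtmS ⇒ ttmtmm   [S ::= m]

S ⇒ V ⇒ VS ⇒ VSS ⇒ tSS ⇒ tVS ⇒ tVSS ⇒ ttmSS ⇒ ttmVS ⇒ ttmtmS ⇒ ttmtmm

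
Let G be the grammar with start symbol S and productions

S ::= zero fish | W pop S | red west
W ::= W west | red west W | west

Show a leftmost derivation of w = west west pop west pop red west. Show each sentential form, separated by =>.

S => W pop S => W west pop S => west west pop S => west west pop W pop S => west west pop west pop S => west west pop west pop red west

S => W pop S   [S ::= W pop S]
W pop S => W west pop S   [W ::= W west]
W west pop S => west west pop S   [W ::= west]
west west pop S => west west pop W pop S   [S ::= W pop S]
west west pop W pop S => west west pop west pop S   [W ::= west]
west west pop west pop S => west west pop west pop red west   [S ::= red west]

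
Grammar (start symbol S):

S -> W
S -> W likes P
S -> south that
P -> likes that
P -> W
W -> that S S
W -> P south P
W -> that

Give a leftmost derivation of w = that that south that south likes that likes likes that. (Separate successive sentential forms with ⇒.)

S ⇒ W likes P ⇒ P south P likes P ⇒ W south P likes P ⇒ that S S south P likes P ⇒ that W S south P likes P ⇒ that that S south P likes P ⇒ that that south that south P likes P ⇒ that that south that south likes that likes P ⇒ that that south that south likes that likes likes that

S ⇒ W likes P   [S -> W likes P]
W likes P ⇒ P south P likes P   [W -> P south P]
P south P likes P ⇒ W south P likes P   [P -> W]
W south P likes P ⇒ that S S south P likes P   [W -> that S S]
that S S south P likes P ⇒ that W S south P likes P   [S -> W]
that W S south P likes P ⇒ that that S south P likes P   [W -> that]
that that S south P likes P ⇒ that that south that south P likes P   [S -> south that]
that that south that south P likes P ⇒ that that south that south likes that likes P   [P -> likes that]
that that south that south likes that likes P ⇒ that that south that south likes that likes likes that   [P -> likes that]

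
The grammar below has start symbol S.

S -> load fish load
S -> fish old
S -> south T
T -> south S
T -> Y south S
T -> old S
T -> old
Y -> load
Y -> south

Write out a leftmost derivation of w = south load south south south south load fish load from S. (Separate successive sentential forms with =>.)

S => south T => south Y south S => south load south S => south load south south T => south load south south Y south S => south load south south south south S => south load south south south south load fish load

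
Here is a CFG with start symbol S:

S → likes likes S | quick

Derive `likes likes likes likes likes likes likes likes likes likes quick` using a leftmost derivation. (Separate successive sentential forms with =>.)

S => likes likes S   [S → likes likes S]
likes likes S => likes likes likes likes S   [S → likes likes S]
likes likes likes likes S => likes likes likes likes likes likes S   [S → likes likes S]
likes likes likes likes likes likes S => likes likes likes likes likes likes likes likes S   [S → likes likes S]
likes likes likes likes likes likes likes likes S => likes likes likes likes likes likes likes likes likes likes S   [S → likes likes S]
likes likes likes likes likes likes likes likes likes likes S => likes likes likes likes likes likes likes likes likes likes quick   [S → quick]

S => likes likes S => likes likes likes likes S => likes likes likes likes likes likes S => likes likes likes likes likes likes likes likes S => likes likes likes likes likes likes likes likes likes likes S => likes likes likes likes likes likes likes likes likes likes quick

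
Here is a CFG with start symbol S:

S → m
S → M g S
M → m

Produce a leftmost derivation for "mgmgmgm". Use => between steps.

S => MgS   [S → M g S]
MgS => mgS   [M → m]
mgS => mgMgS   [S → M g S]
mgMgS => mgmgS   [M → m]
mgmgS => mgmgMgS   [S → M g S]
mgmgMgS => mgmgmgS   [M → m]
mgmgmgS => mgmgmgm   [S → m]

S=>MgS=>mgS=>mgMgS=>mgmgS=>mgmgMgS=>mgmgmgS=>mgmgmgm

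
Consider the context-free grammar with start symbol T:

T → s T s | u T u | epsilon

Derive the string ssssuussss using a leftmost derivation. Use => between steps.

T => sTs   [T → s T s]
sTs => ssTss   [T → s T s]
ssTss => sssTsss   [T → s T s]
sssTsss => ssssTssss   [T → s T s]
ssssTssss => ssssuTussss   [T → u T u]
ssssuTussss => ssssuussss   [T → epsilon]

T => sTs => ssTss => sssTsss => ssssTssss => ssssuTussss => ssssuussss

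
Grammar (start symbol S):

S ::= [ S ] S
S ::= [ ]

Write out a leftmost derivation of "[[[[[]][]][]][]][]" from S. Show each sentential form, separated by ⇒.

S ⇒ [S]S   [S ::= [ S ] S]
[S]S ⇒ [[S]S]S   [S ::= [ S ] S]
[[S]S]S ⇒ [[[S]S]S]S   [S ::= [ S ] S]
[[[S]S]S]S ⇒ [[[[S]S]S]S]S   [S ::= [ S ] S]
[[[[S]S]S]S]S ⇒ [[[[[]]S]S]S]S   [S ::= [ ]]
[[[[[]]S]S]S]S ⇒ [[[[[]][]]S]S]S   [S ::= [ ]]
[[[[[]][]]S]S]S ⇒ [[[[[]][]][]]S]S   [S ::= [ ]]
[[[[[]][]][]]S]S ⇒ [[[[[]][]][]][]]S   [S ::= [ ]]
[[[[[]][]][]][]]S ⇒ [[[[[]][]][]][]][]   [S ::= [ ]]

S ⇒ [S]S ⇒ [[S]S]S ⇒ [[[S]S]S]S ⇒ [[[[S]S]S]S]S ⇒ [[[[[]]S]S]S]S ⇒ [[[[[]][]]S]S]S ⇒ [[[[[]][]][]]S]S ⇒ [[[[[]][]][]][]]S ⇒ [[[[[]][]][]][]][]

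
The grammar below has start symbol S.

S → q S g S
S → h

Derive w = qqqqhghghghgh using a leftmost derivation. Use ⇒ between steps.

S ⇒ qSgS   [S → q S g S]
qSgS ⇒ qqSgSgS   [S → q S g S]
qqSgSgS ⇒ qqqSgSgSgS   [S → q S g S]
qqqSgSgSgS ⇒ qqqqSgSgSgSgS   [S → q S g S]
qqqqSgSgSgSgS ⇒ qqqqhgSgSgSgS   [S → h]
qqqqhgSgSgSgS ⇒ qqqqhghgSgSgS   [S → h]
qqqqhghgSgSgS ⇒ qqqqhghghgSgS   [S → h]
qqqqhghghgSgS ⇒ qqqqhghghghgS   [S → h]
qqqqhghghghgS ⇒ qqqqhghghghgh   [S → h]

S⇒qSgS⇒qqSgSgS⇒qqqSgSgSgS⇒qqqqSgSgSgSgS⇒qqqqhgSgSgSgS⇒qqqqhghgSgSgS⇒qqqqhghghgSgS⇒qqqqhghghghgS⇒qqqqhghghghgh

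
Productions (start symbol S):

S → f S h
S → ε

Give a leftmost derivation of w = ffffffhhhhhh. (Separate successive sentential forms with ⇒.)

S⇒fSh⇒ffShh⇒fffShhh⇒ffffShhhh⇒fffffShhhhh⇒ffffffShhhhhh⇒ffffffhhhhhh

S ⇒ fSh   [S → f S h]
fSh ⇒ ffShh   [S → f S h]
ffShh ⇒ fffShhh   [S → f S h]
fffShhh ⇒ ffffShhhh   [S → f S h]
ffffShhhh ⇒ fffffShhhhh   [S → f S h]
fffffShhhhh ⇒ ffffffShhhhhh   [S → f S h]
ffffffShhhhhh ⇒ ffffffhhhhhh   [S → ε]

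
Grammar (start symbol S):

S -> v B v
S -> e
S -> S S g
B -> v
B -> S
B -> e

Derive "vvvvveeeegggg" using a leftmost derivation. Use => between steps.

S => SSg => vBvSg => vSvSg => vvBvvSg => vvvvvSg => vvvvvSSgg => vvvvveSgg => vvvvveSSggg => vvvvveeSggg => vvvvveeSSgggg => vvvvveeeSgggg => vvvvveeeegggg

S => SSg   [S -> S S g]
SSg => vBvSg   [S -> v B v]
vBvSg => vSvSg   [B -> S]
vSvSg => vvBvvSg   [S -> v B v]
vvBvvSg => vvvvvSg   [B -> v]
vvvvvSg => vvvvvSSgg   [S -> S S g]
vvvvvSSgg => vvvvveSgg   [S -> e]
vvvvveSgg => vvvvveSSggg   [S -> S S g]
vvvvveSSggg => vvvvveeSggg   [S -> e]
vvvvveeSggg => vvvvveeSSgggg   [S -> S S g]
vvvvveeSSgggg => vvvvveeeSgggg   [S -> e]
vvvvveeeSgggg => vvvvveeeegggg   [S -> e]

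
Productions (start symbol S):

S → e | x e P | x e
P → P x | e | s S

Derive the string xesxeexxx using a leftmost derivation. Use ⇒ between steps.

S ⇒ xeP ⇒ xePx ⇒ xePxx ⇒ xePxxx ⇒ xesSxxx ⇒ xesxePxxx ⇒ xesxeexxx

S ⇒ xeP   [S → x e P]
xeP ⇒ xePx   [P → P x]
xePx ⇒ xePxx   [P → P x]
xePxx ⇒ xePxxx   [P → P x]
xePxxx ⇒ xesSxxx   [P → s S]
xesSxxx ⇒ xesxePxxx   [S → x e P]
xesxePxxx ⇒ xesxeexxx   [P → e]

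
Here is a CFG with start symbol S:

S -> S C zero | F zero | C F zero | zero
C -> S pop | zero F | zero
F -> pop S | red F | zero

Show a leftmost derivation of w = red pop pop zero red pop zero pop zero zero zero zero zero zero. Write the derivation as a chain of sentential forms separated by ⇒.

S ⇒ F zero ⇒ red F zero ⇒ red pop S zero ⇒ red pop F zero zero ⇒ red pop pop S zero zero ⇒ red pop pop C F zero zero zero ⇒ red pop pop zero F F zero zero zero ⇒ red pop pop zero red F F zero zero zero ⇒ red pop pop zero red pop S F zero zero zero ⇒ red pop pop zero red pop C F zero F zero zero zero ⇒ red pop pop zero red pop S pop F zero F zero zero zero ⇒ red pop pop zero red pop zero pop F zero F zero zero zero ⇒ red pop pop zero red pop zero pop zero zero F zero zero zero ⇒ red pop pop zero red pop zero pop zero zero zero zero zero zero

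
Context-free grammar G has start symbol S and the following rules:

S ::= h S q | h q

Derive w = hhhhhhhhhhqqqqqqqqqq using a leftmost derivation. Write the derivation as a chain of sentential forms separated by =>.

S=>hSq=>hhSqq=>hhhSqqq=>hhhhSqqqq=>hhhhhSqqqqq=>hhhhhhSqqqqqq=>hhhhhhhSqqqqqqq=>hhhhhhhhSqqqqqqqq=>hhhhhhhhhSqqqqqqqqq=>hhhhhhhhhhqqqqqqqqqq

S => hSq   [S ::= h S q]
hSq => hhSqq   [S ::= h S q]
hhSqq => hhhSqqq   [S ::= h S q]
hhhSqqq => hhhhSqqqq   [S ::= h S q]
hhhhSqqqq => hhhhhSqqqqq   [S ::= h S q]
hhhhhSqqqqq => hhhhhhSqqqqqq   [S ::= h S q]
hhhhhhSqqqqqq => hhhhhhhSqqqqqqq   [S ::= h S q]
hhhhhhhSqqqqqqq => hhhhhhhhSqqqqqqqq   [S ::= h S q]
hhhhhhhhSqqqqqqqq => hhhhhhhhhSqqqqqqqqq   [S ::= h S q]
hhhhhhhhhSqqqqqqqqq => hhhhhhhhhhqqqqqqqqqq   [S ::= h q]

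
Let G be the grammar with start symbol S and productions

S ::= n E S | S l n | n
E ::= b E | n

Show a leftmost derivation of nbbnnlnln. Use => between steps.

S => Sln   [S ::= S l n]
Sln => Slnln   [S ::= S l n]
Slnln => nESlnln   [S ::= n E S]
nESlnln => nbESlnln   [E ::= b E]
nbESlnln => nbbESlnln   [E ::= b E]
nbbESlnln => nbbnSlnln   [E ::= n]
nbbnSlnln => nbbnnlnln   [S ::= n]

S=>Sln=>Slnln=>nESlnln=>nbESlnln=>nbbESlnln=>nbbnSlnln=>nbbnnlnln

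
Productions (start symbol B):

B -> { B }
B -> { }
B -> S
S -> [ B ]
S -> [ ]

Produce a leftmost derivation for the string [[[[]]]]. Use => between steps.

B => S   [B -> S]
S => [B]   [S -> [ B ]]
[B] => [S]   [B -> S]
[S] => [[B]]   [S -> [ B ]]
[[B]] => [[S]]   [B -> S]
[[S]] => [[[B]]]   [S -> [ B ]]
[[[B]]] => [[[S]]]   [B -> S]
[[[S]]] => [[[[]]]]   [S -> [ ]]

B => S => [B] => [S] => [[B]] => [[S]] => [[[B]]] => [[[S]]] => [[[[]]]]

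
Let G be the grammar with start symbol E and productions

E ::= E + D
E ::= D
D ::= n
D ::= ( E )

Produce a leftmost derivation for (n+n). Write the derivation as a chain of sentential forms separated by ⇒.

E ⇒ D   [E ::= D]
D ⇒ (E)   [D ::= ( E )]
(E) ⇒ (E+D)   [E ::= E + D]
(E+D) ⇒ (D+D)   [E ::= D]
(D+D) ⇒ (n+D)   [D ::= n]
(n+D) ⇒ (n+n)   [D ::= n]

E ⇒ D ⇒ (E) ⇒ (E+D) ⇒ (D+D) ⇒ (n+D) ⇒ (n+n)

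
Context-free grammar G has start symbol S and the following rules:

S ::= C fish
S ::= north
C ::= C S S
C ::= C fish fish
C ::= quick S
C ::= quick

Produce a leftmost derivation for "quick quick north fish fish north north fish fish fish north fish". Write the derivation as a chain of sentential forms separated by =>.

S => C fish => C S S fish => quick S S fish => quick C fish S fish => quick C fish fish fish S fish => quick C S S fish fish fish S fish => quick C fish fish S S fish fish fish S fish => quick quick S fish fish S S fish fish fish S fish => quick quick north fish fish S S fish fish fish S fish => quick quick north fish fish north S fish fish fish S fish => quick quick north fish fish north north fish fish fish S fish => quick quick north fish fish north north fish fish fish north fish

S => C fish   [S ::= C fish]
C fish => C S S fish   [C ::= C S S]
C S S fish => quick S S fish   [C ::= quick]
quick S S fish => quick C fish S fish   [S ::= C fish]
quick C fish S fish => quick C fish fish fish S fish   [C ::= C fish fish]
quick C fish fish fish S fish => quick C S S fish fish fish S fish   [C ::= C S S]
quick C S S fish fish fish S fish => quick C fish fish S S fish fish fish S fish   [C ::= C fish fish]
quick C fish fish S S fish fish fish S fish => quick quick S fish fish S S fish fish fish S fish   [C ::= quick S]
quick quick S fish fish S S fish fish fish S fish => quick quick north fish fish S S fish fish fish S fish   [S ::= north]
quick quick north fish fish S S fish fish fish S fish => quick quick north fish fish north S fish fish fish S fish   [S ::= north]
quick quick north fish fish north S fish fish fish S fish => quick quick north fish fish north north fish fish fish S fish   [S ::= north]
quick quick north fish fish north north fish fish fish S fish => quick quick north fish fish north north fish fish fish north fish   [S ::= north]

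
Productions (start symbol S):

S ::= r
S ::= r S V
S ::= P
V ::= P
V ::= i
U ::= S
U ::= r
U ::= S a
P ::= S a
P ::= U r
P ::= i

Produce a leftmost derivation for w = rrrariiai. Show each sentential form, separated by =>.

S => rSV   [S ::= r S V]
rSV => rrSVV   [S ::= r S V]
rrSVV => rrPVV   [S ::= P]
rrPVV => rrSaVV   [P ::= S a]
rrSaVV => rrraVV   [S ::= r]
rrraVV => rrraPV   [V ::= P]
rrraPV => rrraSaV   [P ::= S a]
rrraSaV => rrrarSVaV   [S ::= r S V]
rrrarSVaV => rrrarPVaV   [S ::= P]
rrrarPVaV => rrrariVaV   [P ::= i]
rrrariVaV => rrrariiaV   [V ::= i]
rrrariiaV => rrrariiai   [V ::= i]

S => rSV => rrSVV => rrPVV => rrSaVV => rrraVV => rrraPV => rrraSaV => rrrarSVaV => rrrarPVaV => rrrariVaV => rrrariiaV => rrrariiai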